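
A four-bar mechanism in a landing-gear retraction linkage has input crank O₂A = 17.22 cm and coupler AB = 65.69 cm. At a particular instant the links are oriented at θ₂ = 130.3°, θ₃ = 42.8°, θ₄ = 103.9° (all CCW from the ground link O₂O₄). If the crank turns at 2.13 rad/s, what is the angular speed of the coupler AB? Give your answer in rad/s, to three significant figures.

0.284

ω₂ = 2.13 rad/s
Differentiating the loop-closure r₂e^{iθ₂}+r₃e^{iθ₃}=r₁+r₄e^{iθ₄} gives r₂ω₂e^{iθ₂}+r₃ω₃e^{iθ₃}=r₄ω₄e^{iθ₄}.
Eliminating the other unknown: ω₃ = r₂ω₂ sin(θ₄−θ₂) / [r₃ sin(θ₃−θ₄)].
Numerator sine = -0.44464; denominator sine = -0.87546.
Result = 0.1722·2.13·(-0.44464) / (0.6569·(-0.87546)) = +0.28358 rad/s; magnitude 0.28358 rad/s.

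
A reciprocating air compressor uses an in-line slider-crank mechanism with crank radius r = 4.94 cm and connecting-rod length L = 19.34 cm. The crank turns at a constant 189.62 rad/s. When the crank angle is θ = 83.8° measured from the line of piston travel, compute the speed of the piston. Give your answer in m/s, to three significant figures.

ω = 189.6 rad/s
For an in-line slider-crank, x = r cosθ + √(L² − r² sin²θ), so v = −rω sinθ·[1 + r cosθ/√(L² − r² sin²θ)].
With r = 0.0494 m, L = 0.1934 m, θ = 83.8°: √(L² − r² sin²θ) = 0.18706 m.
v = −0.0494·189.6·0.99415·[1 + 0.0494·0.10800/0.18706] = -9.578 m/s.
|v| = 9.578 m/s.

9.58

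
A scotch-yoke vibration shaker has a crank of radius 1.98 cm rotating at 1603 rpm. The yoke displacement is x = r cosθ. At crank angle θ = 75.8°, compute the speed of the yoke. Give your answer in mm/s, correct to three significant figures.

3220

ω = 167.9 rad/s (from 1603 rpm).
x = r cosθ ⇒ ẋ = −rω sinθ.
|v| = rω|sinθ| = 0.0198·167.9·|sin 75.8°| = 3.2222 m/s = 3222.2 mm/s.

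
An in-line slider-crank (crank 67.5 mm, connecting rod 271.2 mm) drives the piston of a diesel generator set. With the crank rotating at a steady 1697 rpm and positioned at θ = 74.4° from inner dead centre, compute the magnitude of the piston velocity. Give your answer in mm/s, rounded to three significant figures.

12400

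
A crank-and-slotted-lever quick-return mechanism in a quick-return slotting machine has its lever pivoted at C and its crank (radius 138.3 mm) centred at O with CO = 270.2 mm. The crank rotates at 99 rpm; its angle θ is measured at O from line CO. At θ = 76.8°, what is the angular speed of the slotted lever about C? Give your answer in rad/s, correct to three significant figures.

ω = 10.37 rad/s (from 99 rpm).
Crank pin A relative to C: A = (d + r cosθ, r sinθ); lever angle φ = atan2(r sinθ, d + r cosθ).
Differentiating tanφ: φ̇ = rω(d cosθ + r)/(d² + r² + 2dr cosθ).
d² + r² + 2dr cosθ = |CA|² = 0.109201 m²;  d cosθ + r = +0.2 m.
|ω_lever| = |0.1383·10.37·+0.2| / 0.109201 = 2.626 rad/s.

2.63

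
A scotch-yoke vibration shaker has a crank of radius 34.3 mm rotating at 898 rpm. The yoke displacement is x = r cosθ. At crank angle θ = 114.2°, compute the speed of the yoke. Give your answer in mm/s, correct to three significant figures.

2940

ω = 94.04 rad/s (from 898 rpm).
x = r cosθ ⇒ ẋ = −rω sinθ.
|v| = rω|sinθ| = 0.0343·94.04·|sin 114.2°| = 2.9421 m/s = 2942.1 mm/s.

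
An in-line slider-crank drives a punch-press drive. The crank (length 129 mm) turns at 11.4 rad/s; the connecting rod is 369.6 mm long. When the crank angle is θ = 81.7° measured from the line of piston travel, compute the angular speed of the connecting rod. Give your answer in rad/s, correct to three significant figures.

0.612

ω = 11.4 rad/s
The rod makes angle φ with the slider axis where L sinφ = r sinθ; differentiating, L cosφ·φ̇ = r ω cosθ.
L cosφ = √(L² − r² sin²θ) = 0.34686 m.
|ω_rod| = r ω |cosθ| / √(L² − r² sin²θ) = 0.129·11.4·0.14436/0.34686 = 0.61204 rad/s.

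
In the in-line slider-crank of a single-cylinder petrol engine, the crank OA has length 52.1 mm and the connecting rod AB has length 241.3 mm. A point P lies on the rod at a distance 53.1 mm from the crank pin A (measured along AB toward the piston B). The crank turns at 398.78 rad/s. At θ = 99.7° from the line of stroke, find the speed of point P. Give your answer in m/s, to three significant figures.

20.5

ω = 398.8 rad/s.  Crank-pin speed |V_A| = rω = 20.776 m/s, perpendicular to OA.
Rod angle: sinφ = −(r/L) sinθ ⇒ φ = -12.288°; ω_rod = −rω cosθ/√(L²−r²sin²θ) = +14.847 rad/s.
V_P = V_A + ω_rod × AP, with AP = 0.0531 m along the rod.
Components: V_Px = −rω sinθ − a·ω_rod·sinφ = -20.312 m/s;  V_Py = rω cosθ + a·ω_rod·cosφ = -2.7303 m/s.
|V_P| = √(V_Px² + V_Py²) = 20.494 m/s.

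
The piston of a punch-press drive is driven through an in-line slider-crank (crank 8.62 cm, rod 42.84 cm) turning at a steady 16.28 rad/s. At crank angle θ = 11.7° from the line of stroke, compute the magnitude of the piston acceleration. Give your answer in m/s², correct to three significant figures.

ω = 16.28 rad/s
x(θ) = r cosθ + √(L² − r² sin²θ); with ω constant, a = ω²·d²x/dθ².
d²x/dθ² = −r cosθ − r²(cos2θ)/√u − r⁴ sin²2θ/(4u^{3/2}),  u = L² − r² sin²θ = 0.183221 m².
Substituting r = 0.0862 m, L = 0.4284 m, θ = 11.7°: d²x/dθ² = -0.10037 m.
a = ω²·d²x/dθ² = (16.28)²·(-0.10037) = -26.601 m/s²;  |a| = 26.601 m/s².

26.6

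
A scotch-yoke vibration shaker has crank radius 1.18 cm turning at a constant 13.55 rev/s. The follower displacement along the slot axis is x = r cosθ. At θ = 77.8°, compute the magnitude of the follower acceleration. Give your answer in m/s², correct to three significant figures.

ω = 85.14 rad/s (from 13.55 rev/s).
x = r cosθ ⇒ ẍ = −rω² cosθ (ω constant).
|a| = rω²|cosθ| = 0.0118·(85.14)²·|cos 77.8°| = 18.075 m/s².

18.1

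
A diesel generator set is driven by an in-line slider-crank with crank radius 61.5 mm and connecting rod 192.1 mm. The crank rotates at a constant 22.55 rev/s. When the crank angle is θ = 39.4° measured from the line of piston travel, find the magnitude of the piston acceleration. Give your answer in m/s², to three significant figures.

1040

ω = 2π·22.5 = 141.7 rad/s
x(θ) = r cosθ + √(L² − r² sin²θ); with ω constant, a = ω²·d²x/dθ².
d²x/dθ² = −r cosθ − r²(cos2θ)/√u − r⁴ sin²2θ/(4u^{3/2}),  u = L² − r² sin²θ = 0.0353786 m².
Substituting r = 0.0615 m, L = 0.1921 m, θ = 39.4°: d²x/dθ² = -0.051946 m.
a = ω²·d²x/dθ² = (141.7)²·(-0.051946) = -1042.8 m/s²;  |a| = 1042.8 m/s².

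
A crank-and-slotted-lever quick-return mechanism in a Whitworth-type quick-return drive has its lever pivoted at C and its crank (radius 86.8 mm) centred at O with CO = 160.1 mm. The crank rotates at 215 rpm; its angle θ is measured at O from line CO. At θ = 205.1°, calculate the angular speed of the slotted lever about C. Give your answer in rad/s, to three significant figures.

14.2

ω = 22.51 rad/s (from 215 rpm).
Crank pin A relative to C: A = (d + r cosθ, r sinθ); lever angle φ = atan2(r sinθ, d + r cosθ).
Differentiating tanφ: φ̇ = rω(d cosθ + r)/(d² + r² + 2dr cosθ).
d² + r² + 2dr cosθ = |CA|² = 0.00799745 m²;  d cosθ + r = -0.058182 m.
|ω_lever| = |0.0868·22.51·-0.058182| / 0.00799745 = 14.217 rad/s.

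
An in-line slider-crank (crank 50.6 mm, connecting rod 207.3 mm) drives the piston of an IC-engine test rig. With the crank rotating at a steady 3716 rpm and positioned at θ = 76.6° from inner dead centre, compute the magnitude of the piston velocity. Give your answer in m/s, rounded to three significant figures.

ω = 2π·3716/60 = 389.1 rad/s
For an in-line slider-crank, x = r cosθ + √(L² − r² sin²θ), so v = −rω sinθ·[1 + r cosθ/√(L² − r² sin²θ)].
With r = 0.0506 m, L = 0.2073 m, θ = 76.6°: √(L² − r² sin²θ) = 0.20137 m.
v = −0.0506·389.1·0.97278·[1 + 0.0506·0.23175/0.20137] = -20.27 m/s.
|v| = 20.27 m/s.

20.3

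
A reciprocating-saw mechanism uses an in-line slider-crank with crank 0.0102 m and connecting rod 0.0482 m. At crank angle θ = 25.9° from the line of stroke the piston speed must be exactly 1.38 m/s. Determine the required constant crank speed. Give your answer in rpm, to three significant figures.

For an in-line slider-crank, |v_piston| = rω|sinθ|·[1 + r cosθ/√(L² − r² sin²θ)].
With r = 0.0102 m, L = 0.0482 m, θ = 25.9°: the bracketed kinematic factor |dx/dθ| = 0.0053072 m.
ω = v/|dx/dθ| = 1.38/0.0053072 = 260.03 rad/s.
N = 60ω/(2π) = 2483.1 rpm.

2480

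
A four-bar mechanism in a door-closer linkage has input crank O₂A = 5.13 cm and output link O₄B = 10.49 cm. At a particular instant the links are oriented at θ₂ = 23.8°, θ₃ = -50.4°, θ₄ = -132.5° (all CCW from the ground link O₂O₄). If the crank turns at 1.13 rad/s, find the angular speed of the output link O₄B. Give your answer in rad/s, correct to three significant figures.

0.537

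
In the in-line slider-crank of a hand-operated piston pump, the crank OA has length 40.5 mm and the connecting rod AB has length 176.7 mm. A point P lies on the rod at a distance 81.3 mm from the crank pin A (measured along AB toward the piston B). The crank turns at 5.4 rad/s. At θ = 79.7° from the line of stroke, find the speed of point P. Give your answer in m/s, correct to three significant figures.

0.220

ω = 5.4 rad/s.  Crank-pin speed |V_A| = rω = 0.2187 m/s, perpendicular to OA.
Rod angle: sinφ = −(r/L) sinθ ⇒ φ = -13.033°; ω_rod = −rω cosθ/√(L²−r²sin²θ) = -0.22715 rad/s.
V_P = V_A + ω_rod × AP, with AP = 0.0813 m along the rod.
Components: V_Px = −rω sinθ − a·ω_rod·sinφ = -0.21934 m/s;  V_Py = rω cosθ + a·ω_rod·cosφ = +0.021112 m/s.
|V_P| = √(V_Px² + V_Py²) = 0.22035 m/s.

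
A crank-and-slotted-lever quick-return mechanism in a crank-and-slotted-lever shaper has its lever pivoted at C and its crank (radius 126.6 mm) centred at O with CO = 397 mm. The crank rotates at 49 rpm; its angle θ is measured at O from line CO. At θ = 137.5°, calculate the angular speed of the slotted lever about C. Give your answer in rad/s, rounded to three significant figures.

ω = 5.131 rad/s (from 49 rpm).
Crank pin A relative to C: A = (d + r cosθ, r sinθ); lever angle φ = atan2(r sinθ, d + r cosθ).
Differentiating tanφ: φ̇ = rω(d cosθ + r)/(d² + r² + 2dr cosθ).
d² + r² + 2dr cosθ = |CA|² = 0.0995251 m²;  d cosθ + r = -0.1661 m.
|ω_lever| = |0.1266·5.131·-0.1661| / 0.0995251 = 1.0842 rad/s.

1.08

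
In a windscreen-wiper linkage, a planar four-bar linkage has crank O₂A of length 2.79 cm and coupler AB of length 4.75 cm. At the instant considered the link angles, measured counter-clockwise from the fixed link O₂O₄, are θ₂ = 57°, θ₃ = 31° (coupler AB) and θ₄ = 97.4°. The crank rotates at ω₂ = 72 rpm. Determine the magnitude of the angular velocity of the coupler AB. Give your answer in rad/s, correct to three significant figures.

ω₂ = 7.54 rad/s (from 72 rpm).
Differentiating the loop-closure r₂e^{iθ₂}+r₃e^{iθ₃}=r₁+r₄e^{iθ₄} gives r₂ω₂e^{iθ₂}+r₃ω₃e^{iθ₃}=r₄ω₄e^{iθ₄}.
Eliminating the other unknown: ω₃ = r₂ω₂ sin(θ₄−θ₂) / [r₃ sin(θ₃−θ₄)].
Numerator sine = +0.64812; denominator sine = -0.91636.
Result = 0.0279·7.54·(+0.64812) / (0.0475·(-0.91636)) = -3.1323 rad/s; magnitude 3.1323 rad/s.

3.13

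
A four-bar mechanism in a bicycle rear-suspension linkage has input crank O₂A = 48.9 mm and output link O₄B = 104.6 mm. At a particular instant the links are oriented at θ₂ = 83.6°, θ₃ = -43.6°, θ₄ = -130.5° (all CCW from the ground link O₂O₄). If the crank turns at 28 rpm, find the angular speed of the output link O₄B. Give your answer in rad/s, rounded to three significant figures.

1.09

ω₂ = 2.932 rad/s (from 28 rpm).
Differentiating the loop-closure r₂e^{iθ₂}+r₃e^{iθ₃}=r₁+r₄e^{iθ₄} gives r₂ω₂e^{iθ₂}+r₃ω₃e^{iθ₃}=r₄ω₄e^{iθ₄}.
Eliminating the other unknown: ω₄ = r₂ω₂ sin(θ₂−θ₃) / [r₄ sin(θ₄−θ₃)].
Numerator sine = +0.79653; denominator sine = -0.99854.
Result = 0.0489·2.932·(+0.79653) / (0.1046·(-0.99854)) = -1.0935 rad/s; magnitude 1.0935 rad/s.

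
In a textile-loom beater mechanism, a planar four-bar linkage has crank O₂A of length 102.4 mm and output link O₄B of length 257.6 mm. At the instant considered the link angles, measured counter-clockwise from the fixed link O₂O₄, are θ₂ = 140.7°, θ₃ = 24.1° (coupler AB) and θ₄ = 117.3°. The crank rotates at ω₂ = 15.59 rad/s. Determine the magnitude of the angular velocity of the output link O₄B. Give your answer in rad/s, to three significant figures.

5.55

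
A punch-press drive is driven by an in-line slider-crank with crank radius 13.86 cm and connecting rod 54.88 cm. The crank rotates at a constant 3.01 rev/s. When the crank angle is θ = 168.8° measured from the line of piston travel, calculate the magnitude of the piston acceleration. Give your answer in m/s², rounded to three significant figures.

37.0

ω = 2π·3.01 = 18.91 rad/s
x(θ) = r cosθ + √(L² − r² sin²θ); with ω constant, a = ω²·d²x/dθ².
d²x/dθ² = −r cosθ − r²(cos2θ)/√u − r⁴ sin²2θ/(4u^{3/2}),  u = L² − r² sin²θ = 0.300457 m².
Substituting r = 0.1386 m, L = 0.5488 m, θ = 168.8°: d²x/dθ² = +0.10348 m.
a = ω²·d²x/dθ² = (18.91)²·(+0.10348) = +37.012 m/s²;  |a| = 37.012 m/s².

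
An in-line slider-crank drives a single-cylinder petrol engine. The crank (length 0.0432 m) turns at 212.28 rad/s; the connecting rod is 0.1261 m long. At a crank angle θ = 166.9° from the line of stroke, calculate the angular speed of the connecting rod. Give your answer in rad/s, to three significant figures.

71.0

ω = 212.3 rad/s
The rod makes angle φ with the slider axis where L sinφ = r sinθ; differentiating, L cosφ·φ̇ = r ω cosθ.
L cosφ = √(L² − r² sin²θ) = 0.12572 m.
|ω_rod| = r ω |cosθ| / √(L² − r² sin²θ) = 0.0432·212.3·0.97398/0.12572 = 71.046 rad/s.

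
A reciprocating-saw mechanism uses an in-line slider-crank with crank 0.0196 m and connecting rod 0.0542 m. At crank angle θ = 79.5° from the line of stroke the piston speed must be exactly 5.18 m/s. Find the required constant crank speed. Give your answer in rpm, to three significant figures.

For an in-line slider-crank, |v_piston| = rω|sinθ|·[1 + r cosθ/√(L² − r² sin²θ)].
With r = 0.0196 m, L = 0.0542 m, θ = 79.5°: the bracketed kinematic factor |dx/dθ| = 0.020631 m.
ω = v/|dx/dθ| = 5.18/0.020631 = 251.08 rad/s.
N = 60ω/(2π) = 2397.7 rpm.

2400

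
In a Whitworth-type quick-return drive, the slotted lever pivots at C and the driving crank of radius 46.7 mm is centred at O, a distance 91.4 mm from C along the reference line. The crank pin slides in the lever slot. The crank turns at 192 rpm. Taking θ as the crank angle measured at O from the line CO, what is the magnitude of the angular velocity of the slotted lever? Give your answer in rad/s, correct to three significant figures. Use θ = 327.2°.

6.55

ω = 20.11 rad/s (from 192 rpm).
Crank pin A relative to C: A = (d + r cosθ, r sinθ); lever angle φ = atan2(r sinθ, d + r cosθ).
Differentiating tanφ: φ̇ = rω(d cosθ + r)/(d² + r² + 2dr cosθ).
d² + r² + 2dr cosθ = |CA|² = 0.0177106 m²;  d cosθ + r = +0.12353 m.
|ω_lever| = |0.0467·20.11·+0.12353| / 0.0177106 = 6.5491 rad/s.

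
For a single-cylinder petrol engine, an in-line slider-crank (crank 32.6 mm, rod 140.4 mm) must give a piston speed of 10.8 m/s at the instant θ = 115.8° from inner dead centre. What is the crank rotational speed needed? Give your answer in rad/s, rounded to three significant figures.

For an in-line slider-crank, |v_piston| = rω|sinθ|·[1 + r cosθ/√(L² − r² sin²θ)].
With r = 0.0326 m, L = 0.1404 m, θ = 115.8°: the bracketed kinematic factor |dx/dθ| = 0.026317 m.
ω = v/|dx/dθ| = 10.8/0.026317 = 410.38 rad/s.

410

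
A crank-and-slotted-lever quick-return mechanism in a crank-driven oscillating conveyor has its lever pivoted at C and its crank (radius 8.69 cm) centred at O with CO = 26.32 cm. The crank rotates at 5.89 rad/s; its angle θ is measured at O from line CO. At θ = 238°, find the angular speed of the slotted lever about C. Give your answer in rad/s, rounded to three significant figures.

ω = 5.89 rad/s
Crank pin A relative to C: A = (d + r cosθ, r sinθ); lever angle φ = atan2(r sinθ, d + r cosθ).
Differentiating tanφ: φ̇ = rω(d cosθ + r)/(d² + r² + 2dr cosθ).
d² + r² + 2dr cosθ = |CA|² = 0.0525851 m²;  d cosθ + r = -0.052575 m.
|ω_lever| = |0.0869·5.89·-0.052575| / 0.0525851 = 0.51174 rad/s.

0.512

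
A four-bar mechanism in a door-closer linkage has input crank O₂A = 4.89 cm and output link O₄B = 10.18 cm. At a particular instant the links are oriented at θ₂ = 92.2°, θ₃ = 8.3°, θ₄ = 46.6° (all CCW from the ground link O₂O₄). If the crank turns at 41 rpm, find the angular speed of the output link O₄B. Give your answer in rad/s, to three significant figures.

3.31

ω₂ = 4.294 rad/s (from 41 rpm).
Differentiating the loop-closure r₂e^{iθ₂}+r₃e^{iθ₃}=r₁+r₄e^{iθ₄} gives r₂ω₂e^{iθ₂}+r₃ω₃e^{iθ₃}=r₄ω₄e^{iθ₄}.
Eliminating the other unknown: ω₄ = r₂ω₂ sin(θ₂−θ₃) / [r₄ sin(θ₄−θ₃)].
Numerator sine = +0.99434; denominator sine = +0.61978.
Result = 0.0489·4.294·(+0.99434) / (0.1018·(+0.61978)) = +3.3088 rad/s; magnitude 3.3088 rad/s.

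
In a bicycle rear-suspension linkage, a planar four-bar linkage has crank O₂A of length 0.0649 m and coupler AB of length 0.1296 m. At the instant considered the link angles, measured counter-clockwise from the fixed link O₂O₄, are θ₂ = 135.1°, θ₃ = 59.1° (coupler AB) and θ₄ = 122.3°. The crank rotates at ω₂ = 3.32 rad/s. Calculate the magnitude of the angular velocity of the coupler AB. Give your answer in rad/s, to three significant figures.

0.413

ω₂ = 3.32 rad/s
Differentiating the loop-closure r₂e^{iθ₂}+r₃e^{iθ₃}=r₁+r₄e^{iθ₄} gives r₂ω₂e^{iθ₂}+r₃ω₃e^{iθ₃}=r₄ω₄e^{iθ₄}.
Eliminating the other unknown: ω₃ = r₂ω₂ sin(θ₄−θ₂) / [r₃ sin(θ₃−θ₄)].
Numerator sine = -0.22155; denominator sine = -0.89259.
Result = 0.0649·3.32·(-0.22155) / (0.1296·(-0.89259)) = +0.41266 rad/s; magnitude 0.41266 rad/s.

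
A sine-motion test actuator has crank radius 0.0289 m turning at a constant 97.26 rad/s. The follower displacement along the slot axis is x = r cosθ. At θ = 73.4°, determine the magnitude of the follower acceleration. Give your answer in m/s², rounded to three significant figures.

ω = 97.26 rad/s
x = r cosθ ⇒ ẍ = −rω² cosθ (ω constant).
|a| = rω²|cosθ| = 0.0289·(97.26)²·|cos 73.4°| = 78.101 m/s².

78.1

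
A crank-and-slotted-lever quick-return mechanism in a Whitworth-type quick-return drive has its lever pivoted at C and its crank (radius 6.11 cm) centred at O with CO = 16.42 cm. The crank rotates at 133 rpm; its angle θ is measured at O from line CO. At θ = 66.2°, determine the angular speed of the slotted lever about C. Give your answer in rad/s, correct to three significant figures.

ω = 13.93 rad/s (from 133 rpm).
Crank pin A relative to C: A = (d + r cosθ, r sinθ); lever angle φ = atan2(r sinθ, d + r cosθ).
Differentiating tanφ: φ̇ = rω(d cosθ + r)/(d² + r² + 2dr cosθ).
d² + r² + 2dr cosθ = |CA|² = 0.0387921 m²;  d cosθ + r = +0.12736 m.
|ω_lever| = |0.0611·13.93·+0.12736| / 0.0387921 = 2.794 rad/s.

2.79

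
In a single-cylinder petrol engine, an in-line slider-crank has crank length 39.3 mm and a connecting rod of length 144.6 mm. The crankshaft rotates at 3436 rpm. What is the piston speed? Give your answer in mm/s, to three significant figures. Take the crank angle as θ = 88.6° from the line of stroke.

ω = 2π·3436/60 = 359.8 rad/s
For an in-line slider-crank, x = r cosθ + √(L² − r² sin²θ), so v = −rω sinθ·[1 + r cosθ/√(L² − r² sin²θ)].
With r = 0.0393 m, L = 0.1446 m, θ = 88.6°: √(L² − r² sin²θ) = 0.13916 m.
v = −0.0393·359.8·0.99970·[1 + 0.0393·0.02443/0.13916] = -14.234 m/s.
|v| = 14.234 m/s = 14234 mm/s.

14200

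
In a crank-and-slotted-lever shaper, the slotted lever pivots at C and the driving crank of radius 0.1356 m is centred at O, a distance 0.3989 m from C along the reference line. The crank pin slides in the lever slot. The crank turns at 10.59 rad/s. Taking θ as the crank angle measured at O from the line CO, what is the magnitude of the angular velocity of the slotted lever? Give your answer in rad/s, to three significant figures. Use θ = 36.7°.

2.47

ω = 10.59 rad/s
Crank pin A relative to C: A = (d + r cosθ, r sinθ); lever angle φ = atan2(r sinθ, d + r cosθ).
Differentiating tanφ: φ̇ = rω(d cosθ + r)/(d² + r² + 2dr cosθ).
d² + r² + 2dr cosθ = |CA|² = 0.264246 m²;  d cosθ + r = +0.45543 m.
|ω_lever| = |0.1356·10.59·+0.45543| / 0.264246 = 2.475 rad/s.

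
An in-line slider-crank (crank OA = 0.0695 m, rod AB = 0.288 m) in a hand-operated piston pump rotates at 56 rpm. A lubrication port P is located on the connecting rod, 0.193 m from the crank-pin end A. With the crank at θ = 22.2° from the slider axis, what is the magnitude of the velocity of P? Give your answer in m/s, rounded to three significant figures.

0.217

ω = 5.864 rad/s.  Crank-pin speed |V_A| = rω = 0.40757 m/s, perpendicular to OA.
Rod angle: sinφ = −(r/L) sinθ ⇒ φ = -5.232°; ω_rod = −rω cosθ/√(L²−r²sin²θ) = -1.3157 rad/s.
V_P = V_A + ω_rod × AP, with AP = 0.193 m along the rod.
Components: V_Px = −rω sinθ − a·ω_rod·sinφ = -0.17715 m/s;  V_Py = rω cosθ + a·ω_rod·cosφ = +0.12448 m/s.
|V_P| = √(V_Px² + V_Py²) = 0.21651 m/s.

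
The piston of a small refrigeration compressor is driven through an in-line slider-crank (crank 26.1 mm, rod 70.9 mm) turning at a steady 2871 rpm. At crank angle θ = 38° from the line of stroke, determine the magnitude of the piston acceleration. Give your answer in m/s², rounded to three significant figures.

2100

ω = 2π·2871/60 = 300.7 rad/s
x(θ) = r cosθ + √(L² − r² sin²θ); with ω constant, a = ω²·d²x/dθ².
d²x/dθ² = −r cosθ − r²(cos2θ)/√u − r⁴ sin²2θ/(4u^{3/2}),  u = L² − r² sin²θ = 0.0047686 m².
Substituting r = 0.0261 m, L = 0.0709 m, θ = 38°: d²x/dθ² = -0.023285 m.
a = ω²·d²x/dθ² = (300.7)²·(-0.023285) = -2104.8 m/s²;  |a| = 2104.8 m/s².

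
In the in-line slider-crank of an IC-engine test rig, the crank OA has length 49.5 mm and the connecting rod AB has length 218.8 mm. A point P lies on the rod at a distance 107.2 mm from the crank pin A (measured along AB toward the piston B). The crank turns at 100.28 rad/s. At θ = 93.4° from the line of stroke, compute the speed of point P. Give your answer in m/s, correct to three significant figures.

ω = 100.3 rad/s.  Crank-pin speed |V_A| = rω = 4.9639 m/s, perpendicular to OA.
Rod angle: sinφ = −(r/L) sinθ ⇒ φ = -13.052°; ω_rod = −rω cosθ/√(L²−r²sin²θ) = +1.3812 rad/s.
V_P = V_A + ω_rod × AP, with AP = 0.1072 m along the rod.
Components: V_Px = −rω sinθ − a·ω_rod·sinφ = -4.9217 m/s;  V_Py = rω cosθ + a·ω_rod·cosφ = -0.15015 m/s.
|V_P| = √(V_Px² + V_Py²) = 4.924 m/s.

4.92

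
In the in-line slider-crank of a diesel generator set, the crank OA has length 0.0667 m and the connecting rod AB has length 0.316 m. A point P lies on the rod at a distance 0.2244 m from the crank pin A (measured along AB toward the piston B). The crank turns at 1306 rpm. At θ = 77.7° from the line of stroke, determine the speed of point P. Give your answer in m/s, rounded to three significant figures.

9.22

ω = 136.8 rad/s.  Crank-pin speed |V_A| = rω = 9.1222 m/s, perpendicular to OA.
Rod angle: sinφ = −(r/L) sinθ ⇒ φ = -11.902°; ω_rod = −rω cosθ/√(L²−r²sin²θ) = -6.2848 rad/s.
V_P = V_A + ω_rod × AP, with AP = 0.2244 m along the rod.
Components: V_Px = −rω sinθ − a·ω_rod·sinφ = -9.2036 m/s;  V_Py = rω cosθ + a·ω_rod·cosφ = +0.56331 m/s.
|V_P| = √(V_Px² + V_Py²) = 9.2208 m/s.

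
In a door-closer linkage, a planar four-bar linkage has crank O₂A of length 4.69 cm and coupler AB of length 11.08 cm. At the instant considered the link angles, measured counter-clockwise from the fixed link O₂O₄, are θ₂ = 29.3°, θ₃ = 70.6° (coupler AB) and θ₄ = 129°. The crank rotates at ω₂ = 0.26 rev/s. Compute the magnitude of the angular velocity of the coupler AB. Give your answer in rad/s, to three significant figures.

ω₂ = 1.634 rad/s (from 0.26 rev/s).
Differentiating the loop-closure r₂e^{iθ₂}+r₃e^{iθ₃}=r₁+r₄e^{iθ₄} gives r₂ω₂e^{iθ₂}+r₃ω₃e^{iθ₃}=r₄ω₄e^{iθ₄}.
Eliminating the other unknown: ω₃ = r₂ω₂ sin(θ₄−θ₂) / [r₃ sin(θ₃−θ₄)].
Numerator sine = +0.98570; denominator sine = -0.85173.
Result = 0.0469·1.634·(+0.98570) / (0.1108·(-0.85173)) = -0.80026 rad/s; magnitude 0.80026 rad/s.

0.800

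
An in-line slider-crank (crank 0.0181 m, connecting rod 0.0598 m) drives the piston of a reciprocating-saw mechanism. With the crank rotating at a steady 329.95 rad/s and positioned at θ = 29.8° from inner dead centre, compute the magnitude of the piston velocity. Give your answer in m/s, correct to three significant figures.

ω = 329.9 rad/s
For an in-line slider-crank, x = r cosθ + √(L² − r² sin²θ), so v = −rω sinθ·[1 + r cosθ/√(L² − r² sin²θ)].
With r = 0.0181 m, L = 0.0598 m, θ = 29.8°: √(L² − r² sin²θ) = 0.05912 m.
v = −0.0181·329.9·0.49697·[1 + 0.0181·0.86777/0.05912] = -3.7565 m/s.
|v| = 3.7565 m/s.

3.76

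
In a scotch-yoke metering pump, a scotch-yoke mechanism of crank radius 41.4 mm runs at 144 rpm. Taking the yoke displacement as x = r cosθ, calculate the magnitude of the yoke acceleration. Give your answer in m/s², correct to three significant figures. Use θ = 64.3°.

4.08

ω = 15.08 rad/s (from 144 rpm).
x = r cosθ ⇒ ẍ = −rω² cosθ (ω constant).
|a| = rω²|cosθ| = 0.0414·(15.08)²·|cos 64.3°| = 4.0825 m/s².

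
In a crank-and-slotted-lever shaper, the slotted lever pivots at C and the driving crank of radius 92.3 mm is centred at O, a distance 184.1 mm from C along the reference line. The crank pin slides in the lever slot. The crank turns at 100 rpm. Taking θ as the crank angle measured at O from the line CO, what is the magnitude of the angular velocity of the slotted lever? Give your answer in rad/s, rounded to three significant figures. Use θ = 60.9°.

ω = 10.47 rad/s (from 100 rpm).
Crank pin A relative to C: A = (d + r cosθ, r sinθ); lever angle φ = atan2(r sinθ, d + r cosθ).
Differentiating tanφ: φ̇ = rω(d cosθ + r)/(d² + r² + 2dr cosθ).
d² + r² + 2dr cosθ = |CA|² = 0.0589401 m²;  d cosθ + r = +0.18183 m.
|ω_lever| = |0.0923·10.47·+0.18183| / 0.0589401 = 2.9819 rad/s.

2.98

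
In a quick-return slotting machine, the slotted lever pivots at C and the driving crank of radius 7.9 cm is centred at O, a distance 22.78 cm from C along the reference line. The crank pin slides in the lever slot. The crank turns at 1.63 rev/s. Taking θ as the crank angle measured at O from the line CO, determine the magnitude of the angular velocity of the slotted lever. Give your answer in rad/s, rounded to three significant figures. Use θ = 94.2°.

0.908

ω = 10.24 rad/s (from 1.63 rev/s).
Crank pin A relative to C: A = (d + r cosθ, r sinθ); lever angle φ = atan2(r sinθ, d + r cosθ).
Differentiating tanφ: φ̇ = rω(d cosθ + r)/(d² + r² + 2dr cosθ).
d² + r² + 2dr cosθ = |CA|² = 0.0554978 m²;  d cosθ + r = +0.062316 m.
|ω_lever| = |0.079·10.24·+0.062316| / 0.0554978 = 0.90849 rad/s.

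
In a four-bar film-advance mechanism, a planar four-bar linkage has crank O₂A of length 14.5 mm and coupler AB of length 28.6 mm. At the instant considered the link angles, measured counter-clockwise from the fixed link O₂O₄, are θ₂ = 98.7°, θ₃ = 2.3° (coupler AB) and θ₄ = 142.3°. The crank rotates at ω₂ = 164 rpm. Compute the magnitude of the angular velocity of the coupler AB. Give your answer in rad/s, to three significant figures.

ω₂ = 17.17 rad/s (from 164 rpm).
Differentiating the loop-closure r₂e^{iθ₂}+r₃e^{iθ₃}=r₁+r₄e^{iθ₄} gives r₂ω₂e^{iθ₂}+r₃ω₃e^{iθ₃}=r₄ω₄e^{iθ₄}.
Eliminating the other unknown: ω₃ = r₂ω₂ sin(θ₄−θ₂) / [r₃ sin(θ₃−θ₄)].
Numerator sine = +0.68962; denominator sine = -0.64279.
Result = 0.0145·17.17·(+0.68962) / (0.0286·(-0.64279)) = -9.3415 rad/s; magnitude 9.3415 rad/s.

9.34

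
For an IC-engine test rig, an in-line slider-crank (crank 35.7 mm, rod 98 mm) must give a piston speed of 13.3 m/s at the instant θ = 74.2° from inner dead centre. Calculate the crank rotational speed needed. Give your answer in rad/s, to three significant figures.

For an in-line slider-crank, |v_piston| = rω|sinθ|·[1 + r cosθ/√(L² − r² sin²θ)].
With r = 0.0357 m, L = 0.098 m, θ = 74.2°: the bracketed kinematic factor |dx/dθ| = 0.037989 m.
ω = v/|dx/dθ| = 13.3/0.037989 = 350.1 rad/s.

350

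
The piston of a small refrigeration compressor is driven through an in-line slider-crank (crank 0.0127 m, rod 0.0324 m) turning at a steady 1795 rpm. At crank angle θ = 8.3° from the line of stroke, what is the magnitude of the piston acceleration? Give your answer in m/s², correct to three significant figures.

613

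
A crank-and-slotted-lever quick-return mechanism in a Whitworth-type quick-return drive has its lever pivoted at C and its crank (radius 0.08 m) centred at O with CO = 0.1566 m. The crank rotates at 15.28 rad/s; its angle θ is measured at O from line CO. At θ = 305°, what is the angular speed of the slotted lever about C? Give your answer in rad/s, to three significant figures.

4.58

ω = 15.28 rad/s
Crank pin A relative to C: A = (d + r cosθ, r sinθ); lever angle φ = atan2(r sinθ, d + r cosθ).
Differentiating tanφ: φ̇ = rω(d cosθ + r)/(d² + r² + 2dr cosθ).
d² + r² + 2dr cosθ = |CA|² = 0.0452951 m²;  d cosθ + r = +0.16982 m.
|ω_lever| = |0.08·15.28·+0.16982| / 0.0452951 = 4.5831 rad/s.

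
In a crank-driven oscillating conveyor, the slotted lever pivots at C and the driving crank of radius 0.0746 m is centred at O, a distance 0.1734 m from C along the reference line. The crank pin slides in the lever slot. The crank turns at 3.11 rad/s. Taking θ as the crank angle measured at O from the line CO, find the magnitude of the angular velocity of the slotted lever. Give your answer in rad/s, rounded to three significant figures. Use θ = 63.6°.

0.747

ω = 3.11 rad/s
Crank pin A relative to C: A = (d + r cosθ, r sinθ); lever angle φ = atan2(r sinθ, d + r cosθ).
Differentiating tanφ: φ̇ = rω(d cosθ + r)/(d² + r² + 2dr cosθ).
d² + r² + 2dr cosθ = |CA|² = 0.047136 m²;  d cosθ + r = +0.1517 m.
|ω_lever| = |0.0746·3.11·+0.1517| / 0.047136 = 0.74667 rad/s.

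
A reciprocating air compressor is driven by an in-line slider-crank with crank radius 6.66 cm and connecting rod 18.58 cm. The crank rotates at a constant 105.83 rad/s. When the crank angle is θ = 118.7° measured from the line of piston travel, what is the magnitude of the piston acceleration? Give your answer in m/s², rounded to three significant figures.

503

ω = 105.8 rad/s
x(θ) = r cosθ + √(L² − r² sin²θ); with ω constant, a = ω²·d²x/dθ².
d²x/dθ² = −r cosθ − r²(cos2θ)/√u − r⁴ sin²2θ/(4u^{3/2}),  u = L² − r² sin²θ = 0.031109 m².
Substituting r = 0.0666 m, L = 0.1858 m, θ = 118.7°: d²x/dθ² = +0.044896 m.
a = ω²·d²x/dθ² = (105.8)²·(+0.044896) = +502.83 m/s²;  |a| = 502.83 m/s².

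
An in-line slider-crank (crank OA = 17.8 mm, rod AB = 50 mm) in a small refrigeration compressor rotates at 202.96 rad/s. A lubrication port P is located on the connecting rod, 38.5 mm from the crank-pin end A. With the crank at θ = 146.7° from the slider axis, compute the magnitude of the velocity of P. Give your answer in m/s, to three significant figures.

ω = 203 rad/s.  Crank-pin speed |V_A| = rω = 3.6127 m/s, perpendicular to OA.
Rod angle: sinφ = −(r/L) sinθ ⇒ φ = -11.271°; ω_rod = −rω cosθ/√(L²−r²sin²θ) = +61.578 rad/s.
V_P = V_A + ω_rod × AP, with AP = 0.0385 m along the rod.
Components: V_Px = −rω sinθ − a·ω_rod·sinφ = -1.5201 m/s;  V_Py = rω cosθ + a·ω_rod·cosφ = -0.69449 m/s.
|V_P| = √(V_Px² + V_Py²) = 1.6712 m/s.

1.67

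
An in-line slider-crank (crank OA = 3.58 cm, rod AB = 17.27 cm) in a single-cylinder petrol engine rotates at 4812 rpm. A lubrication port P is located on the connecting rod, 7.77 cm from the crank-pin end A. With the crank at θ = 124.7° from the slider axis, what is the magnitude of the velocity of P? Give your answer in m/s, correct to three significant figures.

15.1

ω = 503.9 rad/s.  Crank-pin speed |V_A| = rω = 18.04 m/s, perpendicular to OA.
Rod angle: sinφ = −(r/L) sinθ ⇒ φ = -9.813°; ω_rod = −rω cosθ/√(L²−r²sin²θ) = +60.349 rad/s.
V_P = V_A + ω_rod × AP, with AP = 0.0777 m along the rod.
Components: V_Px = −rω sinθ − a·ω_rod·sinφ = -14.032 m/s;  V_Py = rω cosθ + a·ω_rod·cosφ = -5.6493 m/s.
|V_P| = √(V_Px² + V_Py²) = 15.127 m/s.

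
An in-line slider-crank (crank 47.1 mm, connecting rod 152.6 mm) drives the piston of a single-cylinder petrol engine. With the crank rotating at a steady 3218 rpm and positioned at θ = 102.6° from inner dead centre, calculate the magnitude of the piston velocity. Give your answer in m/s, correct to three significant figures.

ω = 2π·3218/60 = 337 rad/s
For an in-line slider-crank, x = r cosθ + √(L² − r² sin²θ), so v = −rω sinθ·[1 + r cosθ/√(L² − r² sin²θ)].
With r = 0.0471 m, L = 0.1526 m, θ = 102.6°: √(L² − r² sin²θ) = 0.14551 m.
v = −0.0471·337·0.97592·[1 + 0.0471·-0.21814/0.14551] = -14.396 m/s.
|v| = 14.396 m/s.

14.4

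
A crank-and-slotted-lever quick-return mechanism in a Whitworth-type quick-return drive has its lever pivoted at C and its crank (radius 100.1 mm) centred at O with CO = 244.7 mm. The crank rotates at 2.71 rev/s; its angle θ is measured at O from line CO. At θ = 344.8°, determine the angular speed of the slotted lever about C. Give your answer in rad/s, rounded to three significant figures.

ω = 17.03 rad/s (from 2.71 rev/s).
Crank pin A relative to C: A = (d + r cosθ, r sinθ); lever angle φ = atan2(r sinθ, d + r cosθ).
Differentiating tanφ: φ̇ = rω(d cosθ + r)/(d² + r² + 2dr cosθ).
d² + r² + 2dr cosθ = |CA|² = 0.117173 m²;  d cosθ + r = +0.33624 m.
|ω_lever| = |0.1001·17.03·+0.33624| / 0.117173 = 4.8911 rad/s.

4.89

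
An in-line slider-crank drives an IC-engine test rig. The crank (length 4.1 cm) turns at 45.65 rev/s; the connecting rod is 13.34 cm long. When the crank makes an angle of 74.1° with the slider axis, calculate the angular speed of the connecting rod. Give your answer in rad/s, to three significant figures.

ω = 286.8 rad/s (converted from 45.65 rev/s).
The rod makes angle φ with the slider axis where L sinφ = r sinθ; differentiating, L cosφ·φ̇ = r ω cosθ.
L cosφ = √(L² − r² sin²θ) = 0.12744 m.
|ω_rod| = r ω |cosθ| / √(L² − r² sin²θ) = 0.041·286.8·0.27396/0.12744 = 25.281 rad/s.

25.3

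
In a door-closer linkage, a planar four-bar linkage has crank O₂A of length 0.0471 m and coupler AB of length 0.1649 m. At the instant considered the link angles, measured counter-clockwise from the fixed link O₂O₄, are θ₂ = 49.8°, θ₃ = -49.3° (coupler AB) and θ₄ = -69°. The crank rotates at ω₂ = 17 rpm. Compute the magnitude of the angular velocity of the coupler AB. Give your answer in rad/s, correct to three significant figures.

1.32

ω₂ = 1.78 rad/s (from 17 rpm).
Differentiating the loop-closure r₂e^{iθ₂}+r₃e^{iθ₃}=r₁+r₄e^{iθ₄} gives r₂ω₂e^{iθ₂}+r₃ω₃e^{iθ₃}=r₄ω₄e^{iθ₄}.
Eliminating the other unknown: ω₃ = r₂ω₂ sin(θ₄−θ₂) / [r₃ sin(θ₃−θ₄)].
Numerator sine = -0.87631; denominator sine = +0.33710.
Result = 0.0471·1.78·(-0.87631) / (0.1649·(+0.33710)) = -1.3218 rad/s; magnitude 1.3218 rad/s.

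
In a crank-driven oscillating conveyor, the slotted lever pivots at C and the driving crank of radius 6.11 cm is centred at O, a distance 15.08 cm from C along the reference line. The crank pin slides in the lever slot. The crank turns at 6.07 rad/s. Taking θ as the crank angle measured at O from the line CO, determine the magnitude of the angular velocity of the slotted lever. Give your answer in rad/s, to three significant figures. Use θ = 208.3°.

2.59

ω = 6.07 rad/s
Crank pin A relative to C: A = (d + r cosθ, r sinθ); lever angle φ = atan2(r sinθ, d + r cosθ).
Differentiating tanφ: φ̇ = rω(d cosθ + r)/(d² + r² + 2dr cosθ).
d² + r² + 2dr cosθ = |CA|² = 0.0102486 m²;  d cosθ + r = -0.071676 m.
|ω_lever| = |0.0611·6.07·-0.071676| / 0.0102486 = 2.5938 rad/s.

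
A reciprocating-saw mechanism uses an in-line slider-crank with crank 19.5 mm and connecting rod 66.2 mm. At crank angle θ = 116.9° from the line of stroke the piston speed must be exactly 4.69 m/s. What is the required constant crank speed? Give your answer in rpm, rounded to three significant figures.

2990

For an in-line slider-crank, |v_piston| = rω|sinθ|·[1 + r cosθ/√(L² − r² sin²θ)].
With r = 0.0195 m, L = 0.0662 m, θ = 116.9°: the bracketed kinematic factor |dx/dθ| = 0.014988 m.
ω = v/|dx/dθ| = 4.69/0.014988 = 312.91 rad/s.
N = 60ω/(2π) = 2988.1 rpm.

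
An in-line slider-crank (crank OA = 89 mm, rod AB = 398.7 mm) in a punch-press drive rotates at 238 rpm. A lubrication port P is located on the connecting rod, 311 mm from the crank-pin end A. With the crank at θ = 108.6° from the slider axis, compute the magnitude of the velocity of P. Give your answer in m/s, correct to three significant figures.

1.99

ω = 24.92 rad/s.  Crank-pin speed |V_A| = rω = 2.2182 m/s, perpendicular to OA.
Rod angle: sinφ = −(r/L) sinθ ⇒ φ = -12.214°; ω_rod = −rω cosθ/√(L²−r²sin²θ) = +1.8156 rad/s.
V_P = V_A + ω_rod × AP, with AP = 0.311 m along the rod.
Components: V_Px = −rω sinθ − a·ω_rod·sinφ = -1.9829 m/s;  V_Py = rω cosθ + a·ω_rod·cosφ = -0.15563 m/s.
|V_P| = √(V_Px² + V_Py²) = 1.9889 m/s.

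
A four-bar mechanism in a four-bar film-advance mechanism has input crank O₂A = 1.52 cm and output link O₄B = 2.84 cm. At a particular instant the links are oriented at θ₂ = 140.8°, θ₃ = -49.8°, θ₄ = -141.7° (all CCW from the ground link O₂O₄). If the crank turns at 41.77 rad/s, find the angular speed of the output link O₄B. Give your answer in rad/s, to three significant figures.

ω₂ = 41.77 rad/s
Differentiating the loop-closure r₂e^{iθ₂}+r₃e^{iθ₃}=r₁+r₄e^{iθ₄} gives r₂ω₂e^{iθ₂}+r₃ω₃e^{iθ₃}=r₄ω₄e^{iθ₄}.
Eliminating the other unknown: ω₄ = r₂ω₂ sin(θ₂−θ₃) / [r₄ sin(θ₄−θ₃)].
Numerator sine = -0.18395; denominator sine = -0.99945.
Result = 0.0152·41.77·(-0.18395) / (0.0284·(-0.99945)) = +4.1146 rad/s; magnitude 4.1146 rad/s.

4.11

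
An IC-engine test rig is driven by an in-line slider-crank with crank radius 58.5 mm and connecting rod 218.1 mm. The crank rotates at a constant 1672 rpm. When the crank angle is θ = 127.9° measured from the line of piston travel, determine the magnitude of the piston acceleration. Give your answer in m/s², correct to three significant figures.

1210

ω = 2π·1672/60 = 175.1 rad/s
x(θ) = r cosθ + √(L² − r² sin²θ); with ω constant, a = ω²·d²x/dθ².
d²x/dθ² = −r cosθ − r²(cos2θ)/√u − r⁴ sin²2θ/(4u^{3/2}),  u = L² − r² sin²θ = 0.0454367 m².
Substituting r = 0.0585 m, L = 0.2181 m, θ = 127.9°: d²x/dθ² = +0.03959 m.
a = ω²·d²x/dθ² = (175.1)²·(+0.03959) = +1213.7 m/s²;  |a| = 1213.7 m/s².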